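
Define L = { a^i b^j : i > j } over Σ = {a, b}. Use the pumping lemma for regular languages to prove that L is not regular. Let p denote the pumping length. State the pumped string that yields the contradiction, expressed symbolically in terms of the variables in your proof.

a^{p+1-k} b^p

Suppose for contradiction that L is regular, and let p be the pumping length.
Choose w = a^{p+1} b^p ∈ L, with |w| = 2p+1 ≥ p.
By the pumping lemma, w = xyz with |xy| ≤ p and |y| ≥ 1.
The first p characters of w are a's, so xy (and hence y) consists only of a's. Write y = a^k, 1 ≤ k ≤ p.
Consider xy^0z = xz = a^{p+1-k} b^p. Since k ≥ 1, the a-count p+1-k is at most p, so i > j fails; thus xz ∉ L.
This is a contradiction; hence L is not regular.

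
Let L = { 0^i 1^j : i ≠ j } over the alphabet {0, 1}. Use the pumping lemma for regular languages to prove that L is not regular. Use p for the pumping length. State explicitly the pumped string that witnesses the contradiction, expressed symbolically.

0^{p+p!} 1^{p+p!}

Suppose for contradiction that L is regular, and let p be the pumping length.
Choose w = 0^p 1^{p+p!}. Since p ≠ p+p!, w ∈ L; and |w| ≥ p.
By the pumping lemma, w = xyz with |xy| ≤ p and |y| > 0.
Because |xy| ≤ p and w begins with p copies of 0, we have y = 0^k with 1 ≤ k ≤ p.
Since 1 ≤ k ≤ p, k divides p!; set t = 1 + p!/k. Then xy^t z has p + (p!/k)·k = p + p! copies of 0. Now the 0-count equals the 1-count, so i ≠ j fails. So xy^t z = 0^{p+p!} 1^{p+p!} ∉ L.
This contradicts the pumping lemma, so L is not regular.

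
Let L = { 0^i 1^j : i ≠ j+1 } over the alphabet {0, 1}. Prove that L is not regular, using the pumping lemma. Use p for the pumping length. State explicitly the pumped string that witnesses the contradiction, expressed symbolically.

0^{p+p!} 1^{p+p!-1}

Toward a contradiction, assume L is regular with pumping length p.
Choose w = 0^p 1^{p+p!-1}. Since p ≠ (p+p!-1)+1 = p+p!, w ∈ L; and |w| ≥ p.
Write w = xyz as guaranteed by the lemma, with |xy| ≤ p and |y| > 0.
Since the first p symbols of w are all 0's and |xy| ≤ p, y lies entirely in the leading 0-block: y = 0^k for some k with 1 ≤ k ≤ p.
Since 1 ≤ k ≤ p, k divides p!; set t = 1 + p!/k. Then xy^t z has p + (p!/k)·k = p + p! copies of 0. Now the 0-count is p+p! and (1-count)+1 = (p+p!-1)+1 = p+p!, so i ≠ j+1 fails. So xy^t z = 0^{p+p!} 1^{p+p!-1} ∉ L.
This contradicts the pumping lemma, so L is not regular.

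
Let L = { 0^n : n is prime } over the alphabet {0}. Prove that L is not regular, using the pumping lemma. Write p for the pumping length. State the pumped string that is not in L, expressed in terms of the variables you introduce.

Toward a contradiction, assume L is regular with pumping length p.
Let q be a prime with q ≥ p+2 (infinitely many primes exist), and take w = 0^q ∈ L with |w| = q ≥ p.
By the pumping lemma, w = xyz with |xy| ≤ p and |y| > 0.
Then y = 0^k for some k with 1 ≤ k ≤ p.
Since 1 ≤ k ≤ p, |xz| = q-k. Pump with i = q+1: |xy^{q+1}z| = (q-k)+(q+1)k = q+qk = q(1+k), which is composite (both factors ≥ 2). So xy^{q+1}z = 0^{q(1+k)} ∉ L.
This is a contradiction; hence L is not regular.

0^{q(1+k)}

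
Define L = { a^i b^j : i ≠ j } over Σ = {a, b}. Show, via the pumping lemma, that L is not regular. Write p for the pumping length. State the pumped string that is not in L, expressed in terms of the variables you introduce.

Toward a contradiction, assume L is regular with pumping length p.
Choose w = a^p b^{p+p!}. Since p ≠ p+p!, w ∈ L; and |w| ≥ p.
Write w = xyz as guaranteed by the lemma, with |xy| ≤ p and y is nonempty.
Because |xy| ≤ p and w begins with p copies of a, we have y = a^k with 1 ≤ k ≤ p.
Since 1 ≤ k ≤ p, k divides p!; set t = 1 + p!/k. Then xy^t z has p + (p!/k)·k = p + p! copies of a. Now the a-count equals the b-count, so i ≠ j fails. So xy^t z = a^{p+p!} b^{p+p!} ∉ L.
This is a contradiction; hence L is not regular.

a^{p+p!} b^{p+p!}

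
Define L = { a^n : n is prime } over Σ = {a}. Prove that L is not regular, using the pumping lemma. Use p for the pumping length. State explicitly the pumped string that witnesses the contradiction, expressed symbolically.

a^{q(1+k)}

Assume L is regular; let p be its pumping constant.
Let q be a prime with q ≥ p+2 (infinitely many primes exist), and take w = a^q ∈ L with |w| = q ≥ p.
Write w = xyz as guaranteed by the lemma, with |xy| ≤ p and |y| ≥ 1.
Then y = a^k for some k with 1 ≤ k ≤ p.
Since 1 ≤ k ≤ p, |xz| = q-k. Pump with i = q+1: |xy^{q+1}z| = (q-k)+(q+1)k = q+qk = q(1+k), which is composite (both factors ≥ 2). So xy^{q+1}z = a^{q(1+k)} ∉ L.
This contradicts the pumping lemma, so L is not regular.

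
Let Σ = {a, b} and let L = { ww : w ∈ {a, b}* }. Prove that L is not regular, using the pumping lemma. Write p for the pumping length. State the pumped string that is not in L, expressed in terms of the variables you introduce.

a^{p+k} b^p a^p b^p

Toward a contradiction, assume L is regular with pumping length p.
Take w = a^p b^p a^p b^p = uu where u = a^pb^p; then w ∈ L and |w| = 4p ≥ p.
By the pumping lemma, w = xyz with |xy| ≤ p and y is nonempty.
The first p characters of w are a's, so xy (and hence y) consists only of a's. Write y = a^k, 1 ≤ k ≤ p.
Pump with i = 2: xy^2z = a^{p+k} b^p a^p b^p, of length 4p+k. Suppose this equals vv. The string starts with a and ends with b, so v does too; thus the boundary between the two copies of v is a b→a transition. There is exactly one such transition, at position 2p+k, so |v| = 2p+k and |vv| = 4p+2k ≠ 4p+k since k ≥ 1. So xy^2z ∉ L.
Contradiction. Therefore L is not regular.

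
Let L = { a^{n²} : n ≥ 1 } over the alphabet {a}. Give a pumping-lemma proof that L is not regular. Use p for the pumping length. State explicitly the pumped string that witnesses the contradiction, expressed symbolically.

Assume L is regular. Let p be the pumping length given by the pumping lemma.
Take w = a^{p²} ∈ L with |w| = p² ≥ p.
By the pumping lemma, w = xyz with |xy| ≤ p and |y| ≥ 1.
Then y = a^k for some k with 1 ≤ k ≤ p.
Pump with i = 2: xy^2z = a^{p²+k}. Since 1 ≤ k ≤ p, p² < p²+k ≤ p²+p < (p+1)², so p²+k lies strictly between consecutive squares and is not a perfect square. So xy^2z ∉ L.
This contradicts the pumping lemma, so L is not regular.

a^{p²+k}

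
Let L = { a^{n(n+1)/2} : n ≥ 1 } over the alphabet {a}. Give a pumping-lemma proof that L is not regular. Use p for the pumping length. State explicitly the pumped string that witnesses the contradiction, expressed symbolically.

Assume L is regular. Let p be the pumping length given by the pumping lemma.
Take w = a^{p(p+1)/2} ∈ L with |w| = p(p+1)/2 ≥ p.
By the pumping lemma, w = xyz with |xy| ≤ p and |y| ≥ 1.
Then y = a^k for some k with 1 ≤ k ≤ p.
Pump with i = 2: xy^2z = a^{p(p+1)/2+k}. Since 1 ≤ k ≤ p, p(p+1)/2 < p(p+1)/2+k ≤ p(p+1)/2+p < (p+1)(p+2)/2, so p(p+1)/2+k is strictly between consecutive triangular numbers. So xy^2z ∉ L.
This is a contradiction; hence L is not regular.

a^{p(p+1)/2+k}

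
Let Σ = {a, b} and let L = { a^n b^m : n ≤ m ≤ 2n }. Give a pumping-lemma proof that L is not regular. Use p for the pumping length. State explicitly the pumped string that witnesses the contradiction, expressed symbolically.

Suppose for contradiction that L is regular, and let p be the pumping length.
Take w = a^p b^p ∈ L (since p ≤ p ≤ 2p), with |w| = 2p ≥ p.
By the pumping lemma, w = xyz with |xy| ≤ p and |y| ≥ 1.
Because |xy| ≤ p and w begins with p copies of a, we have y = a^k with 1 ≤ k ≤ p.
Pump with i = 2: xy^2z = a^{p+k} b^p. Now n = p+k > p = m, so the condition n ≤ m fails. Thus xy^2z ∉ L.
This is a contradiction; hence L is not regular.

a^{p+k} b^p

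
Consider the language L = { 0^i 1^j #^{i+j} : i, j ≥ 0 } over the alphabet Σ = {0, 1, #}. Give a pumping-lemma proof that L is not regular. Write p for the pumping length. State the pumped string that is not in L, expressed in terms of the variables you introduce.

Toward a contradiction, assume L is regular with pumping length p.
Take w = 0^p 1^p #^{2p} ∈ L (with i=j=p, i+j=2p), |w| = 4p ≥ p.
Write w = xyz as guaranteed by the lemma, with |xy| ≤ p and |y| ≥ 1.
Because |xy| ≤ p and w begins with p copies of 0, we have y = 0^k with 1 ≤ k ≤ p.
Consider xy^2z = 0^{p+k} 1^p #^{2p}. Now the 0- and 1-counts sum to 2p+k, but the #-count is 2p ≠ 2p+k. So xy^2z ∉ L.
This contradicts the pumping lemma, so L is not regular.

0^{p+k} 1^p #^{2p}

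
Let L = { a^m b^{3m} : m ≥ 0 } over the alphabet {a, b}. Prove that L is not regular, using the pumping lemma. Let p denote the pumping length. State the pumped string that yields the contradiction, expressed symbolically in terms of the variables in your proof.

Assume L is regular; let p be its pumping constant.
Take w = a^p b^{3p}. Then w ∈ L and |w| = 4p ≥ p.
By the pumping lemma, w = xyz with |xy| ≤ p and |y| ≥ 1.
The first p characters of w are a's, so xy (and hence y) consists only of a's. Write y = a^k, 1 ≤ k ≤ p.
Pump with i = 2: xy^2z = a^{p+k} b^{3p}. For this to lie in L we would need 3p = 3(p+k), which forces k = 0. But k ≥ 1, so xy^2z ∉ L.
This is a contradiction; hence L is not regular.

a^{p+k} b^{3p}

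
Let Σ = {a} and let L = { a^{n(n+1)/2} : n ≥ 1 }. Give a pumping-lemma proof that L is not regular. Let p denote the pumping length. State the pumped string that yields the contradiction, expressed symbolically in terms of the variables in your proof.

Toward a contradiction, assume L is regular with pumping length p.
Take w = a^{p(p+1)/2} ∈ L with |w| = p(p+1)/2 ≥ p.
Write w = xyz as guaranteed by the lemma, with |xy| ≤ p and y is nonempty.
Then y = a^k for some k with 1 ≤ k ≤ p.
Pump with i = 2: xy^2z = a^{p(p+1)/2+k}. Since 1 ≤ k ≤ p, p(p+1)/2 < p(p+1)/2+k ≤ p(p+1)/2+p < (p+1)(p+2)/2, so p(p+1)/2+k is strictly between consecutive triangular numbers. So xy^2z ∉ L.
Contradiction. Therefore L is not regular.

a^{p(p+1)/2+k}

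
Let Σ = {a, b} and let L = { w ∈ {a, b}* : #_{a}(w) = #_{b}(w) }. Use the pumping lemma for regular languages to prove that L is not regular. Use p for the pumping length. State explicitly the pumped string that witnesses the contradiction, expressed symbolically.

a^{p+k} b^p

Suppose for contradiction that L is regular, and let p be the pumping length.
Choose w = a^p b^p ∈ L with |w| = 2p ≥ p.
By the pumping lemma, w = xyz with |xy| ≤ p and |y| ≥ 1.
Since the first p symbols of w are all a's and |xy| ≤ p, y lies entirely in the leading a-block: y = a^k for some k with 1 ≤ k ≤ p.
Pump with i = 2: xy^2z = a^{p+k} b^p has p+k occurrences of a but only p of b. Since k ≥ 1 the counts differ, so xy^2z ∉ L.
Contradiction. Therefore L is not regular.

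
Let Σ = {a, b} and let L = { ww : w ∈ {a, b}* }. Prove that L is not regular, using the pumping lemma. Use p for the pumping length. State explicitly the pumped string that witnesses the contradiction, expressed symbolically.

a^{p+k} b^p a^p b^p

Assume L is regular. Let p be the pumping length given by the pumping lemma.
Take w = a^p b^p a^p b^p = uu where u = a^pb^p; then w ∈ L and |w| = 4p ≥ p.
By the pumping lemma, w = xyz with |xy| ≤ p and y is nonempty.
The first p characters of w are a's, so xy (and hence y) consists only of a's. Write y = a^k, 1 ≤ k ≤ p.
Pump with i = 2: xy^2z = a^{p+k} b^p a^p b^p, of length 4p+k. Suppose this equals vv. The string starts with a and ends with b, so v does too; thus the boundary between the two copies of v is a b→a transition. There is exactly one such transition, at position 2p+k, so |v| = 2p+k and |vv| = 4p+2k ≠ 4p+k since k ≥ 1. So xy^2z ∉ L.
This contradicts the pumping lemma, so L is not regular.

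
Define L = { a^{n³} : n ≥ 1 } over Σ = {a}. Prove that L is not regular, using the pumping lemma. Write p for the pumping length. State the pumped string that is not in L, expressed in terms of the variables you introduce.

a^{p³+k}

Suppose for contradiction that L is regular, and let p be the pumping length.
Take w = a^{p³} ∈ L with |w| = p³ ≥ p.
Write w = xyz as guaranteed by the lemma, with |xy| ≤ p and |y| ≥ 1.
Then y = a^k for some k with 1 ≤ k ≤ p.
Pump with i = 2: xy^2z = a^{p³+k}. Since 1 ≤ k ≤ p, p³ < p³+k ≤ p³+p < p³+3p²+3p+1 = (p+1)³, so p³+k is not a perfect cube. So xy^2z ∉ L.
This is a contradiction; hence L is not regular.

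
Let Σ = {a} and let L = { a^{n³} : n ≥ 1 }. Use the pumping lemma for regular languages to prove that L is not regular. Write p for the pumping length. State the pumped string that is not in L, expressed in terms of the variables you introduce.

a^{p³+k}

Assume L is regular. Let p be the pumping length given by the pumping lemma.
Take w = a^{p³} ∈ L with |w| = p³ ≥ p.
The pumping lemma gives a decomposition w = xyz where |xy| ≤ p and |y| ≥ 1.
Then y = a^k for some k with 1 ≤ k ≤ p.
Pump with i = 2: xy^2z = a^{p³+k}. Since 1 ≤ k ≤ p, p³ < p³+k ≤ p³+p < p³+3p²+3p+1 = (p+1)³, so p³+k is not a perfect cube. So xy^2z ∉ L.
Contradiction. Therefore L is not regular.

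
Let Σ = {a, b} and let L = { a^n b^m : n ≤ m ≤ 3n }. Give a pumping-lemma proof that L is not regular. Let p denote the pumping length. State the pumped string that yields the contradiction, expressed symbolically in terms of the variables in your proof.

Suppose for contradiction that L is regular, and let p be the pumping length.
Take w = a^p b^p ∈ L (since p ≤ p ≤ 3p), with |w| = 2p ≥ p.
By the pumping lemma, w = xyz with |xy| ≤ p and |y| ≥ 1.
Because |xy| ≤ p and w begins with p copies of a, we have y = a^k with 1 ≤ k ≤ p.
Pump with i = 2: xy^2z = a^{p+k} b^p. Now n = p+k > p = m, so the condition n ≤ m fails. Thus xy^2z ∉ L.
Contradiction. Therefore L is not regular.

a^{p+k} b^p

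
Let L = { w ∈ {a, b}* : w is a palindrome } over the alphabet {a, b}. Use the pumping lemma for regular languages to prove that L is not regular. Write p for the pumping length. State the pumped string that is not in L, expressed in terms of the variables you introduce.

a^{p+k} b a^p

Toward a contradiction, assume L is regular with pumping length p.
Take w = a^p b a^p, a palindrome of length 2p+1 ≥ p.
Write w = xyz as guaranteed by the lemma, with |xy| ≤ p and |y| ≥ 1.
The first p characters of w are a's, so xy (and hence y) consists only of a's. Write y = a^k, 1 ≤ k ≤ p.
Pump with i = 2: xy^2z = a^{p+k} b a^p. Its reverse is a^p b a^{p+k}, which differs from xy^2z since k ≥ 1. So xy^2z is not a palindrome and xy^2z ∉ L.
Contradiction. Therefore L is not regular.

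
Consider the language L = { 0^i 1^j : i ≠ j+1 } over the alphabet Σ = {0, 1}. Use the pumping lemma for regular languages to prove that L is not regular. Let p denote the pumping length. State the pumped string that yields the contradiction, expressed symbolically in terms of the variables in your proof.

Suppose for contradiction that L is regular, and let p be the pumping length.
Choose w = 0^p 1^{p+p!-1}. Since p ≠ (p+p!-1)+1 = p+p!, w ∈ L; and |w| ≥ p.
Write w = xyz as guaranteed by the lemma, with |xy| ≤ p and |y| > 0.
Because |xy| ≤ p and w begins with p copies of 0, we have y = 0^k with 1 ≤ k ≤ p.
Since 1 ≤ k ≤ p, k divides p!; set t = 1 + p!/k. Then xy^t z has p + (p!/k)·k = p + p! copies of 0. Now the 0-count is p+p! and (1-count)+1 = (p+p!-1)+1 = p+p!, so i ≠ j+1 fails. So xy^t z = 0^{p+p!} 1^{p+p!-1} ∉ L.
This contradicts the pumping lemma, so L is not regular.

0^{p+p!} 1^{p+p!-1}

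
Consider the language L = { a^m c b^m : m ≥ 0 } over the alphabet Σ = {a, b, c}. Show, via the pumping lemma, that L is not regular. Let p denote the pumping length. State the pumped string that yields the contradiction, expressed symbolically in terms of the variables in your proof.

Suppose for contradiction that L is regular, and let p be the pumping length.
Take w = a^p c b^p ∈ L with |w| = 2p+1 ≥ p.
By the pumping lemma, w = xyz with |xy| ≤ p and |y| > 0.
Since the first p symbols of w are all a's and |xy| ≤ p, y lies entirely in the leading a-block: y = a^k for some k with 1 ≤ k ≤ p.
Pump with i = 2: xy^2z = a^{p+k} c b^p, which would require p+k = p. But k ≥ 1, so xy^2z ∉ L.
This is a contradiction; hence L is not regular.

a^{p+k} c b^p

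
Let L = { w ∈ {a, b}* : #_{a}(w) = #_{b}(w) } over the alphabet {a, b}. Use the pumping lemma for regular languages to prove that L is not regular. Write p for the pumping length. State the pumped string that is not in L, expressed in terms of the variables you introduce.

Assume L is regular; let p be its pumping constant.
Choose w = a^p b^p ∈ L with |w| = 2p ≥ p.
Write w = xyz as guaranteed by the lemma, with |xy| ≤ p and |y| ≥ 1.
Because |xy| ≤ p and w begins with p copies of a, we have y = a^k with 1 ≤ k ≤ p.
Pump with i = 2: xy^2z = a^{p+k} b^p has p+k occurrences of a but only p of b. Since k ≥ 1 the counts differ, so xy^2z ∉ L.
Contradiction. Therefore L is not regular.

a^{p+k} b^p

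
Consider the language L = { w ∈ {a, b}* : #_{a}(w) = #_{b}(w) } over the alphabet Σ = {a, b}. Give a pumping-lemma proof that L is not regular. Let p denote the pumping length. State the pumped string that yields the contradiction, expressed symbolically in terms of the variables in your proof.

Assume L is regular; let p be its pumping constant.
Choose w = a^p b^p ∈ L with |w| = 2p ≥ p.
Write w = xyz as guaranteed by the lemma, with |xy| ≤ p and |y| > 0.
The first p characters of w are a's, so xy (and hence y) consists only of a's. Write y = a^k, 1 ≤ k ≤ p.
Pump with i = 2: xy^2z = a^{p+k} b^p has p+k occurrences of a but only p of b. Since k ≥ 1 the counts differ, so xy^2z ∉ L.
This is a contradiction; hence L is not regular.

a^{p+k} b^p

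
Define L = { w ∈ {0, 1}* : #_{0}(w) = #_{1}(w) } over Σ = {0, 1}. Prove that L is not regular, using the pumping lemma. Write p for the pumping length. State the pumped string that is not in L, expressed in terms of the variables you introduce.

Assume L is regular. Let p be the pumping length given by the pumping lemma.
Choose w = 0^p 1^p ∈ L with |w| = 2p ≥ p.
The pumping lemma gives a decomposition w = xyz where |xy| ≤ p and y is nonempty.
Because |xy| ≤ p and w begins with p copies of 0, we have y = 0^k with 1 ≤ k ≤ p.
Pump with i = 2: xy^2z = 0^{p+k} 1^p has p+k occurrences of 0 but only p of 1. Since k ≥ 1 the counts differ, so xy^2z ∉ L.
This contradicts the pumping lemma, so L is not regular.

0^{p+k} 1^p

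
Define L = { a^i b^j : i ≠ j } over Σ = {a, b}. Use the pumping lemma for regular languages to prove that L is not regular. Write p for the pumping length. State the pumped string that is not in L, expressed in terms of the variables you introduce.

a^{p+p!} b^{p+p!}

Assume L is regular. Let p be the pumping length given by the pumping lemma.
Choose w = a^p b^{p+p!}. Since p ≠ p+p!, w ∈ L; and |w| ≥ p.
By the pumping lemma, w = xyz with |xy| ≤ p and |y| ≥ 1.
Since the first p symbols of w are all a's and |xy| ≤ p, y lies entirely in the leading a-block: y = a^k for some k with 1 ≤ k ≤ p.
Since 1 ≤ k ≤ p, k divides p!; set t = 1 + p!/k. Then xy^t z has p + (p!/k)·k = p + p! copies of a. Now the a-count equals the b-count, so i ≠ j fails. So xy^t z = a^{p+p!} b^{p+p!} ∉ L.
This is a contradiction; hence L is not regular.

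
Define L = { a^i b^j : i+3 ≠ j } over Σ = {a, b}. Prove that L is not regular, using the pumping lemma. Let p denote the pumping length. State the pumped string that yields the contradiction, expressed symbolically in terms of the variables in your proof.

a^{p+p!} b^{p+p!+3}

Assume L is regular. Let p be the pumping length given by the pumping lemma.
Choose w = a^p b^{p+p!+3}. Since p ≠ (p+p!+3)-3 = p+p!, w ∈ L; and |w| ≥ p.
By the pumping lemma, w = xyz with |xy| ≤ p and |y| ≥ 1.
Since the first p symbols of w are all a's and |xy| ≤ p, y lies entirely in the leading a-block: y = a^k for some k with 1 ≤ k ≤ p.
Since 1 ≤ k ≤ p, k divides p!; set t = 1 + p!/k. Then xy^t z has p + (p!/k)·k = p + p! copies of a. Now the a-count is p+p! and (b-count)-3 = (p+p!+3)-3 = p+p!, so i+3 ≠ j fails. So xy^t z = a^{p+p!} b^{p+p!+3} ∉ L.
This is a contradiction; hence L is not regular.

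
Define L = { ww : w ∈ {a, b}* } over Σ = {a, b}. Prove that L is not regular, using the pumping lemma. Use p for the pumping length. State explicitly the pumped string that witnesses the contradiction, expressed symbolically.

a^{p+k} b^p a^p b^p

Assume L is regular. Let p be the pumping length given by the pumping lemma.
Take w = a^p b^p a^p b^p = uu where u = a^pb^p; then w ∈ L and |w| = 4p ≥ p.
By the pumping lemma, w = xyz with |xy| ≤ p and |y| ≥ 1.
Because |xy| ≤ p and w begins with p copies of a, we have y = a^k with 1 ≤ k ≤ p.
Pump with i = 2: xy^2z = a^{p+k} b^p a^p b^p, of length 4p+k. Suppose this equals vv. The string starts with a and ends with b, so v does too; thus the boundary between the two copies of v is a b→a transition. There is exactly one such transition, at position 2p+k, so |v| = 2p+k and |vv| = 4p+2k ≠ 4p+k since k ≥ 1. So xy^2z ∉ L.
This contradicts the pumping lemma, so L is not regular.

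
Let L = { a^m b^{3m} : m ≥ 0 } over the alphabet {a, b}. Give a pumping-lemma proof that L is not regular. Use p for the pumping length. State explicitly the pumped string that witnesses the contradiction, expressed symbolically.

Assume L is regular. Let p be the pumping length given by the pumping lemma.
Choose w = a^p b^{3p}, which is in L with |w| = 4p ≥ p.
Write w = xyz as guaranteed by the lemma, with |xy| ≤ p and y is nonempty.
The first p characters of w are a's, so xy (and hence y) consists only of a's. Write y = a^k, 1 ≤ k ≤ p.
Pump with i = 2: xy^2z = a^{p+k} b^{3p}. For this to lie in L we would need 3p = 3(p+k), which forces k = 0. But k ≥ 1, so xy^2z ∉ L.
This is a contradiction; hence L is not regular.

a^{p+k} b^{3p}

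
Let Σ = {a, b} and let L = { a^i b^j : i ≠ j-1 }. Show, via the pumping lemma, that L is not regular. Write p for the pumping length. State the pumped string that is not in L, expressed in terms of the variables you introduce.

Assume L is regular; let p be its pumping constant.
Choose w = a^p b^{p+p!+1}. Since p ≠ (p+p!+1)-1 = p+p!, w ∈ L; and |w| ≥ p.
Write w = xyz as guaranteed by the lemma, with |xy| ≤ p and y is nonempty.
Because |xy| ≤ p and w begins with p copies of a, we have y = a^k with 1 ≤ k ≤ p.
Since 1 ≤ k ≤ p, k divides p!; set t = 1 + p!/k. Then xy^t z has p + (p!/k)·k = p + p! copies of a. Now the a-count is p+p! and (b-count)-1 = (p+p!+1)-1 = p+p!, so i ≠ j-1 fails. So xy^t z = a^{p+p!} b^{p+p!+1} ∉ L.
This is a contradiction; hence L is not regular.

a^{p+p!} b^{p+p!+1}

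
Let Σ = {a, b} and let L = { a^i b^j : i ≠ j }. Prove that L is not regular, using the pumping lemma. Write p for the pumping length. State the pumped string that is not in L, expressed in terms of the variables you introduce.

a^{p+p!} b^{p+p!}

Suppose for contradiction that L is regular, and let p be the pumping length.
Choose w = a^p b^{p+p!}. Since p ≠ p+p!, w ∈ L; and |w| ≥ p.
By the pumping lemma, w = xyz with |xy| ≤ p and |y| ≥ 1.
Because |xy| ≤ p and w begins with p copies of a, we have y = a^k with 1 ≤ k ≤ p.
Since 1 ≤ k ≤ p, k divides p!; set t = 1 + p!/k. Then xy^t z has p + (p!/k)·k = p + p! copies of a. Now the a-count equals the b-count, so i ≠ j fails. So xy^t z = a^{p+p!} b^{p+p!} ∉ L.
This contradicts the pumping lemma, so L is not regular.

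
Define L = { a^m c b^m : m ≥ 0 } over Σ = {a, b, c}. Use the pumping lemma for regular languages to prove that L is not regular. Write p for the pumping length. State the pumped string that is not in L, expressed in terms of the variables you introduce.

Suppose for contradiction that L is regular, and let p be the pumping length.
Take w = a^p c b^p ∈ L with |w| = 2p+1 ≥ p.
The pumping lemma gives a decomposition w = xyz where |xy| ≤ p and y is nonempty.
Since the first p symbols of w are all a's and |xy| ≤ p, y lies entirely in the leading a-block: y = a^k for some k with 1 ≤ k ≤ p.
Pump with i = 2: xy^2z = a^{p+k} c b^p, which would require p+k = p. But k ≥ 1, so xy^2z ∉ L.
Contradiction. Therefore L is not regular.

a^{p+k} c b^p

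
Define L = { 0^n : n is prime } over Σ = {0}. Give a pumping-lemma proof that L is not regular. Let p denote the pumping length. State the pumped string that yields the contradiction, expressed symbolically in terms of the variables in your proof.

Assume L is regular; let p be its pumping constant.
Let q be a prime with q ≥ p+2 (infinitely many primes exist), and take w = 0^q ∈ L with |w| = q ≥ p.
By the pumping lemma, w = xyz with |xy| ≤ p and |y| ≥ 1.
Then y = 0^k for some k with 1 ≤ k ≤ p.
Since 1 ≤ k ≤ p, |xz| = q-k. Pump with i = q+1: |xy^{q+1}z| = (q-k)+(q+1)k = q+qk = q(1+k), which is composite (both factors ≥ 2). So xy^{q+1}z = 0^{q(1+k)} ∉ L.
Contradiction. Therefore L is not regular.

0^{q(1+k)}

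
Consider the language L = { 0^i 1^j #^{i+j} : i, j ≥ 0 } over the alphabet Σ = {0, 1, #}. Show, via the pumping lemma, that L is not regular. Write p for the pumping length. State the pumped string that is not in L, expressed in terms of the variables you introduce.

Suppose for contradiction that L is regular, and let p be the pumping length.
Take w = 0^p 1^p #^{2p} ∈ L (with i=j=p, i+j=2p), |w| = 4p ≥ p.
The pumping lemma gives a decomposition w = xyz where |xy| ≤ p and |y| > 0.
Since the first p symbols of w are all 0's and |xy| ≤ p, y lies entirely in the leading 0-block: y = 0^k for some k with 1 ≤ k ≤ p.
Consider xy^2z = 0^{p+k} 1^p #^{2p}. Now the 0- and 1-counts sum to 2p+k, but the #-count is 2p ≠ 2p+k. So xy^2z ∉ L.
This is a contradiction; hence L is not regular.

0^{p+k} 1^p #^{2p}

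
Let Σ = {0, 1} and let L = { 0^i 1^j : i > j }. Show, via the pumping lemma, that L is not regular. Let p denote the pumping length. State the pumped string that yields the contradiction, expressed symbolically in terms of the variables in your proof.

0^{p+1-k} 1^p

Assume L is regular. Let p be the pumping length given by the pumping lemma.
Choose w = 0^{p+1} 1^p ∈ L, with |w| = 2p+1 ≥ p.
The pumping lemma gives a decomposition w = xyz where |xy| ≤ p and y is nonempty.
Because |xy| ≤ p and w begins with p copies of 0, we have y = 0^k with 1 ≤ k ≤ p.
Consider xy^0z = xz = 0^{p+1-k} 1^p. Since k ≥ 1, the 0-count p+1-k is at most p, so i > j fails; thus xz ∉ L.
This is a contradiction; hence L is not regular.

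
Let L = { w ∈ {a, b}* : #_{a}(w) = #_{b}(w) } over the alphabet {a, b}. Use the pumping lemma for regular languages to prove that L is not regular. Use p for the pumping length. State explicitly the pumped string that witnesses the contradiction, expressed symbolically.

Assume L is regular; let p be its pumping constant.
Choose w = a^p b^p ∈ L with |w| = 2p ≥ p.
By the pumping lemma, w = xyz with |xy| ≤ p and y is nonempty.
The first p characters of w are a's, so xy (and hence y) consists only of a's. Write y = a^k, 1 ≤ k ≤ p.
Pump with i = 2: xy^2z = a^{p+k} b^p has p+k occurrences of a but only p of b. Since k ≥ 1 the counts differ, so xy^2z ∉ L.
Contradiction. Therefore L is not regular.

a^{p+k} b^p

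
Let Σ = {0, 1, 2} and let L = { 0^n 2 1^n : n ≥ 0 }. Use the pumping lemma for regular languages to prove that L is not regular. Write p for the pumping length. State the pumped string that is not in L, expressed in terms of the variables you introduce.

Assume L is regular. Let p be the pumping length given by the pumping lemma.
Take w = 0^p 2 1^p ∈ L with |w| = 2p+1 ≥ p.
Write w = xyz as guaranteed by the lemma, with |xy| ≤ p and |y| > 0.
Since the first p symbols of w are all 0's and |xy| ≤ p, y lies entirely in the leading 0-block: y = 0^k for some k with 1 ≤ k ≤ p.
Pump with i = 2: xy^2z = 0^{p+k} 2 1^p, which would require p+k = p. But k ≥ 1, so xy^2z ∉ L.
This is a contradiction; hence L is not regular.

0^{p+k} 2 1^p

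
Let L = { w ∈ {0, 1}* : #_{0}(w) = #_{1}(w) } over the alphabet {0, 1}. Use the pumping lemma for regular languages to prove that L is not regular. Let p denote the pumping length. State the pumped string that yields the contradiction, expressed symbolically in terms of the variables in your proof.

0^{p+k} 1^p

Suppose for contradiction that L is regular, and let p be the pumping length.
Choose w = 0^p 1^p ∈ L with |w| = 2p ≥ p.
The pumping lemma gives a decomposition w = xyz where |xy| ≤ p and |y| ≥ 1.
Because |xy| ≤ p and w begins with p copies of 0, we have y = 0^k with 1 ≤ k ≤ p.
Pump with i = 2: xy^2z = 0^{p+k} 1^p has p+k occurrences of 0 but only p of 1. Since k ≥ 1 the counts differ, so xy^2z ∉ L.
Contradiction. Therefore L is not regular.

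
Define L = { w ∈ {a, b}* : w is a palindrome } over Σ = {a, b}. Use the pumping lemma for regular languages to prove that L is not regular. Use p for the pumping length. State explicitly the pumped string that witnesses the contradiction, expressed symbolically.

Toward a contradiction, assume L is regular with pumping length p.
Take w = a^p b a^p, a palindrome of length 2p+1 ≥ p.
By the pumping lemma, w = xyz with |xy| ≤ p and y is nonempty.
The first p characters of w are a's, so xy (and hence y) consists only of a's. Write y = a^k, 1 ≤ k ≤ p.
Pump with i = 2: xy^2z = a^{p+k} b a^p. Its reverse is a^p b a^{p+k}, which differs from xy^2z since k ≥ 1. So xy^2z is not a palindrome and xy^2z ∉ L.
This contradicts the pumping lemma, so L is not regular.

a^{p+k} b a^p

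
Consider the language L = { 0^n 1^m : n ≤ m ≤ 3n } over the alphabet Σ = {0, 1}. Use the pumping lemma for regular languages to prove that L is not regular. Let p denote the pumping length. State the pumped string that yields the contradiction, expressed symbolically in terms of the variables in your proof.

Assume L is regular. Let p be the pumping length given by the pumping lemma.
Take w = 0^p 1^p ∈ L (since p ≤ p ≤ 3p), with |w| = 2p ≥ p.
Write w = xyz as guaranteed by the lemma, with |xy| ≤ p and |y| > 0.
Because |xy| ≤ p and w begins with p copies of 0, we have y = 0^k with 1 ≤ k ≤ p.
Pump with i = 2: xy^2z = 0^{p+k} 1^p. Now n = p+k > p = m, so the condition n ≤ m fails. Thus xy^2z ∉ L.
Contradiction. Therefore L is not regular.

0^{p+k} 1^p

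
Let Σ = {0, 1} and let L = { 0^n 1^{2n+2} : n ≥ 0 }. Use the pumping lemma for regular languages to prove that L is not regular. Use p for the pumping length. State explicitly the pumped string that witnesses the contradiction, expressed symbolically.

0^{p+k} 1^{2p+2}

Suppose for contradiction that L is regular, and let p be the pumping length.
Take w = 0^p 1^{2p+2}. Then w ∈ L and |w| = 3p+2 ≥ p.
By the pumping lemma, w = xyz with |xy| ≤ p and y is nonempty.
Because |xy| ≤ p and w begins with p copies of 0, we have y = 0^k with 1 ≤ k ≤ p.
Pump with i = 2: xy^2z = 0^{p+k} 1^{2p+2}. For this to lie in L we would need 2p+2 = 2(p+k)+2, which forces k = 0. But k ≥ 1, so xy^2z ∉ L.
This is a contradiction; hence L is not regular.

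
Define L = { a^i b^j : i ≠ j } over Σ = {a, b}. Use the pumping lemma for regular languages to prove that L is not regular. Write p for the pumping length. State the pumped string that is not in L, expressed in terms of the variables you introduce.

Assume L is regular; let p be its pumping constant.
Choose w = a^p b^{p+p!}. Since p ≠ p+p!, w ∈ L; and |w| ≥ p.
Write w = xyz as guaranteed by the lemma, with |xy| ≤ p and |y| ≥ 1.
Since the first p symbols of w are all a's and |xy| ≤ p, y lies entirely in the leading a-block: y = a^k for some k with 1 ≤ k ≤ p.
Since 1 ≤ k ≤ p, k divides p!; set t = 1 + p!/k. Then xy^t z has p + (p!/k)·k = p + p! copies of a. Now the a-count equals the b-count, so i ≠ j fails. So xy^t z = a^{p+p!} b^{p+p!} ∉ L.
This contradicts the pumping lemma, so L is not regular.

a^{p+p!} b^{p+p!}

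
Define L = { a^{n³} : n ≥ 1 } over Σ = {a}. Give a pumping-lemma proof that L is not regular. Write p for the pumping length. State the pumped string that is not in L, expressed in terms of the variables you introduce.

Toward a contradiction, assume L is regular with pumping length p.
Take w = a^{p³} ∈ L with |w| = p³ ≥ p.
By the pumping lemma, w = xyz with |xy| ≤ p and y is nonempty.
Then y = a^k for some k with 1 ≤ k ≤ p.
Pump with i = 2: xy^2z = a^{p³+k}. Since 1 ≤ k ≤ p, p³ < p³+k ≤ p³+p < p³+3p²+3p+1 = (p+1)³, so p³+k is not a perfect cube. So xy^2z ∉ L.
This is a contradiction; hence L is not regular.

a^{p³+k}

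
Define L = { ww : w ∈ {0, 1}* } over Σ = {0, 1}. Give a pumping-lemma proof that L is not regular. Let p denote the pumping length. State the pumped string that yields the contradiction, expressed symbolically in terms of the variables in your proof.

Toward a contradiction, assume L is regular with pumping length p.
Take w = 0^p 1^p 0^p 1^p = uu where u = 0^p1^p; then w ∈ L and |w| = 4p ≥ p.
Write w = xyz as guaranteed by the lemma, with |xy| ≤ p and y is nonempty.
Since the first p symbols of w are all 0's and |xy| ≤ p, y lies entirely in the leading 0-block: y = 0^k for some k with 1 ≤ k ≤ p.
Pump with i = 2: xy^2z = 0^{p+k} 1^p 0^p 1^p, of length 4p+k. Suppose this equals vv. The string starts with 0 and ends with 1, so v does too; thus the boundary between the two copies of v is a 1→0 transition. There is exactly one such transition, at position 2p+k, so |v| = 2p+k and |vv| = 4p+2k ≠ 4p+k since k ≥ 1. So xy^2z ∉ L.
This is a contradiction; hence L is not regular.

0^{p+k} 1^p 0^p 1^p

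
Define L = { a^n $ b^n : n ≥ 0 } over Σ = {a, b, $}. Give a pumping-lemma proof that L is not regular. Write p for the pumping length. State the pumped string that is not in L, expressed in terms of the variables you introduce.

a^{p+k} $ b^p

Suppose for contradiction that L is regular, and let p be the pumping length.
Take w = a^p $ b^p ∈ L with |w| = 2p+1 ≥ p.
Write w = xyz as guaranteed by the lemma, with |xy| ≤ p and |y| > 0.
Since the first p symbols of w are all a's and |xy| ≤ p, y lies entirely in the leading a-block: y = a^k for some k with 1 ≤ k ≤ p.
Pump with i = 2: xy^2z = a^{p+k} $ b^p, which would require p+k = p. But k ≥ 1, so xy^2z ∉ L.
This contradicts the pumping lemma, so L is not regular.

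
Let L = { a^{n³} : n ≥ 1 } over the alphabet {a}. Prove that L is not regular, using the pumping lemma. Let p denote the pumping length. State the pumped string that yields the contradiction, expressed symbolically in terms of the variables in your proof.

a^{p³+k}

Toward a contradiction, assume L is regular with pumping length p.
Take w = a^{p³} ∈ L with |w| = p³ ≥ p.
The pumping lemma gives a decomposition w = xyz where |xy| ≤ p and |y| > 0.
Then y = a^k for some k with 1 ≤ k ≤ p.
Pump with i = 2: xy^2z = a^{p³+k}. Since 1 ≤ k ≤ p, p³ < p³+k ≤ p³+p < p³+3p²+3p+1 = (p+1)³, so p³+k is not a perfect cube. So xy^2z ∉ L.
This contradicts the pumping lemma, so L is not regular.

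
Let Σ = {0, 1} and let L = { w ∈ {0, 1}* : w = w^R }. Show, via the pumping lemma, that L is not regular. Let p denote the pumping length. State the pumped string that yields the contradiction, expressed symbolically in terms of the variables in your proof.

0^{p+k} 1 0^p

Suppose for contradiction that L is regular, and let p be the pumping length.
Take w = 0^p 1 0^p, a palindrome of length 2p+1 ≥ p.
By the pumping lemma, w = xyz with |xy| ≤ p and |y| > 0.
The first p characters of w are 0's, so xy (and hence y) consists only of 0's. Write y = 0^k, 1 ≤ k ≤ p.
Pump with i = 2: xy^2z = 0^{p+k} 1 0^p. Its reverse is 0^p 1 0^{p+k}, which differs from xy^2z since k ≥ 1. So xy^2z is not a palindrome and xy^2z ∉ L.
This is a contradiction; hence L is not regular.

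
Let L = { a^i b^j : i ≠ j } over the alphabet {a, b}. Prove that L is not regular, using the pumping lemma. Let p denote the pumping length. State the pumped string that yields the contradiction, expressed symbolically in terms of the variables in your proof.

Assume L is regular. Let p be the pumping length given by the pumping lemma.
Choose w = a^p b^{p+p!}. Since p ≠ p+p!, w ∈ L; and |w| ≥ p.
By the pumping lemma, w = xyz with |xy| ≤ p and |y| ≥ 1.
The first p characters of w are a's, so xy (and hence y) consists only of a's. Write y = a^k, 1 ≤ k ≤ p.
Since 1 ≤ k ≤ p, k divides p!; set t = 1 + p!/k. Then xy^t z has p + (p!/k)·k = p + p! copies of a. Now the a-count equals the b-count, so i ≠ j fails. So xy^t z = a^{p+p!} b^{p+p!} ∉ L.
This contradicts the pumping lemma, so L is not regular.

a^{p+p!} b^{p+p!}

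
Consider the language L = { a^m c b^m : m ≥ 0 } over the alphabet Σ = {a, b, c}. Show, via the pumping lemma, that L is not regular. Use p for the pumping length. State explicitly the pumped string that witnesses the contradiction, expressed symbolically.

a^{p+k} c b^p

Assume L is regular; let p be its pumping constant.
Take w = a^p c b^p ∈ L with |w| = 2p+1 ≥ p.
Write w = xyz as guaranteed by the lemma, with |xy| ≤ p and y is nonempty.
Because |xy| ≤ p and w begins with p copies of a, we have y = a^k with 1 ≤ k ≤ p.
Pump with i = 2: xy^2z = a^{p+k} c b^p, which would require p+k = p. But k ≥ 1, so xy^2z ∉ L.
Contradiction. Therefore L is not regular.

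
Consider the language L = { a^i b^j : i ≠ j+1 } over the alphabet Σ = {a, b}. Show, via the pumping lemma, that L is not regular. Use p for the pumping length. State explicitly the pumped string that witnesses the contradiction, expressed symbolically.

a^{p+p!} b^{p+p!-1}

Suppose for contradiction that L is regular, and let p be the pumping length.
Choose w = a^p b^{p+p!-1}. Since p ≠ (p+p!-1)+1 = p+p!, w ∈ L; and |w| ≥ p.
Write w = xyz as guaranteed by the lemma, with |xy| ≤ p and y is nonempty.
Because |xy| ≤ p and w begins with p copies of a, we have y = a^k with 1 ≤ k ≤ p.
Since 1 ≤ k ≤ p, k divides p!; set t = 1 + p!/k. Then xy^t z has p + (p!/k)·k = p + p! copies of a. Now the a-count is p+p! and (b-count)+1 = (p+p!-1)+1 = p+p!, so i ≠ j+1 fails. So xy^t z = a^{p+p!} b^{p+p!-1} ∉ L.
This is a contradiction; hence L is not regular.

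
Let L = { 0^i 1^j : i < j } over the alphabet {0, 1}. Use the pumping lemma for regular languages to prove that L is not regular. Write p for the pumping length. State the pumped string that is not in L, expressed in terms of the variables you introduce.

0^{p+k} 1^{p+1}

Assume L is regular; let p be its pumping constant.
Choose w = 0^p 1^{p+1} ∈ L, with |w| = 2p+1 ≥ p.
By the pumping lemma, w = xyz with |xy| ≤ p and |y| > 0.
Since the first p symbols of w are all 0's and |xy| ≤ p, y lies entirely in the leading 0-block: y = 0^k for some k with 1 ≤ k ≤ p.
Consider xy^2z = 0^{p+k} 1^{p+1}. Since k ≥ 1, the 0-count p+k is at least p+1, so i < j fails; thus xy^2z ∉ L.
Contradiction. Therefore L is not regular.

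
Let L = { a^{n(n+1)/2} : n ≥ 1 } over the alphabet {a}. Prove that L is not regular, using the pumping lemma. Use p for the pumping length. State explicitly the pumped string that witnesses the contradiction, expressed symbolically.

Assume L is regular. Let p be the pumping length given by the pumping lemma.
Take w = a^{p(p+1)/2} ∈ L with |w| = p(p+1)/2 ≥ p.
The pumping lemma gives a decomposition w = xyz where |xy| ≤ p and |y| ≥ 1.
Then y = a^k for some k with 1 ≤ k ≤ p.
Pump with i = 2: xy^2z = a^{p(p+1)/2+k}. Since 1 ≤ k ≤ p, p(p+1)/2 < p(p+1)/2+k ≤ p(p+1)/2+p < (p+1)(p+2)/2, so p(p+1)/2+k is strictly between consecutive triangular numbers. So xy^2z ∉ L.
Contradiction. Therefore L is not regular.

a^{p(p+1)/2+k}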